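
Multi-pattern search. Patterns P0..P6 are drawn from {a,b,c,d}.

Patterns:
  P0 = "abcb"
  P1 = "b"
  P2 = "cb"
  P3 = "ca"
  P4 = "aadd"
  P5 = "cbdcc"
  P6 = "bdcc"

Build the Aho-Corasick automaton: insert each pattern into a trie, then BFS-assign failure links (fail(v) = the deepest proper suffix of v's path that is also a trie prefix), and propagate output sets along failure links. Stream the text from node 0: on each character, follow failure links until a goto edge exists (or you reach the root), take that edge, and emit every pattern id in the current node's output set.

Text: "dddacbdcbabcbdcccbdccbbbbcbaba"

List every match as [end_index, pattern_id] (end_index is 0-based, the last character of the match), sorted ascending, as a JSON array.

Construct AC machine:
Trie (insert patterns):
  n0 'ε': a→1 b→5 c→6
  n1 'a': a→9 b→2
  n2 'ab': c→3
  n3 'abc': b→4
  n4 'abcb': ·  ←P0
  n5 'b': d→15  ←P1
  n6 'c': a→8 b→7
  n7 'cb': d→12  ←P2
  n8 'ca': ·  ←P3
  n9 'aa': d→10
  n10 'aad': d→11
  n11 'aadd': ·  ←P4
  n12 'cbd': c→13
  n13 'cbdc': c→14
  n14 'cbdcc': ·  ←P5
  n15 'bd': c→16
  n16 'bdc': c→17
  n17 'bdcc': ·  ←P6

Failure links (BFS by depth):
  n1('a'): parent n0 fail=0; on 'a' 0 → fail=0;  out ∅∪∅=∅
  n5('b'): parent n0 fail=0; on 'b' 0 → fail=0;  out {1}∪∅={1}
  n6('c'): parent n0 fail=0; on 'c' 0 → fail=0;  out ∅∪∅=∅
  n2('ab'): parent n1 fail=0; on 'b' 0 → fail=5;  out ∅∪{1}={1}
  n7('cb'): parent n6 fail=0; on 'b' 0 → fail=5;  out {2}∪{1}={1,2}
  n8('ca'): parent n6 fail=0; on 'a' 0 → fail=1;  out {3}∪∅={3}
  n9('aa'): parent n1 fail=0; on 'a' 0 → fail=1;  out ∅∪∅=∅
  n15('bd'): parent n5 fail=0; on 'd' 0 → fail=0;  out ∅∪∅=∅
  n3('abc'): parent n2 fail=5; on 'c' 5→0 → fail=6;  out ∅∪∅=∅
  n10('aad'): parent n9 fail=1; on 'd' 1→0 → fail=0;  out ∅∪∅=∅
  n12('cbd'): parent n7 fail=5; on 'd' 5 → fail=15;  out ∅∪∅=∅
  n16('bdc'): parent n15 fail=0; on 'c' 0 → fail=6;  out ∅∪∅=∅
  n4('abcb'): parent n3 fail=6; on 'b' 6 → fail=7;  out {0}∪{1,2}={0,1,2}
  n11('aadd'): parent n10 fail=0; on 'd' 0 → fail=0;  out {4}∪∅={4}
  n13('cbdc'): parent n12 fail=15; on 'c' 15 → fail=16;  out ∅∪∅=∅
  n17('bdcc'): parent n16 fail=6; on 'c' 6→0 → fail=6;  out {6}∪∅={6}
  n14('cbdcc'): parent n13 fail=16; on 'c' 16 → fail=17;  out {5}∪{6}={5,6}

Text stream:
i=0 'd': node 0→0
i=1 'd': node 0→0
i=2 'd': node 0→0
i=3 'a': node 0→1
i=4 'c': node 1→6 (fail-walked)
i=5 'b': node 6→7  emit P1@[5:5],P2@[4:5]
i=6 'd': node 7→12
i=7 'c': node 12→13
i=8 'b': node 13→7 (fail-walked)  emit P1@[8:8],P2@[7:8]
i=9 'a': node 7→1 (fail-walked)
i=10 'b': node 1→2  emit P1@[10:10]
i=11 'c': node 2→3
i=12 'b': node 3→4  emit P0@[9:12],P1@[12:12],P2@[11:12]
i=13 'd': node 4→12 (fail-walked)
i=14 'c': node 12→13
i=15 'c': node 13→14  emit P5@[11:15],P6@[12:15]
i=16 'c': node 14→6 (fail-walked)
i=17 'b': node 6→7  emit P1@[17:17],P2@[16:17]
i=18 'd': node 7→12
i=19 'c': node 12→13
i=20 'c': node 13→14  emit P5@[16:20],P6@[17:20]
i=21 'b': node 14→7 (fail-walked)  emit P1@[21:21],P2@[20:21]
i=22 'b': node 7→5 (fail-walked)  emit P1@[22:22]
i=23 'b': node 5→5 (fail-walked)  emit P1@[23:23]
i=24 'b': node 5→5 (fail-walked)  emit P1@[24:24]
i=25 'c': node 5→6 (fail-walked)
i=26 'b': node 6→7  emit P1@[26:26],P2@[25:26]
i=27 'a': node 7→1 (fail-walked)
i=28 'b': node 1→2  emit P1@[28:28]
i=29 'a': node 2→1 (fail-walked)

All matches (sorted): [[5,1],[5,2],[8,1],[8,2],[10,1],[12,0],[12,1],[12,2],[15,5],[15,6],[17,1],[17,2],[20,5],[20,6],[21,1],[21,2],[22,1],[23,1],[24,1],[26,1],[26,2],[28,1]]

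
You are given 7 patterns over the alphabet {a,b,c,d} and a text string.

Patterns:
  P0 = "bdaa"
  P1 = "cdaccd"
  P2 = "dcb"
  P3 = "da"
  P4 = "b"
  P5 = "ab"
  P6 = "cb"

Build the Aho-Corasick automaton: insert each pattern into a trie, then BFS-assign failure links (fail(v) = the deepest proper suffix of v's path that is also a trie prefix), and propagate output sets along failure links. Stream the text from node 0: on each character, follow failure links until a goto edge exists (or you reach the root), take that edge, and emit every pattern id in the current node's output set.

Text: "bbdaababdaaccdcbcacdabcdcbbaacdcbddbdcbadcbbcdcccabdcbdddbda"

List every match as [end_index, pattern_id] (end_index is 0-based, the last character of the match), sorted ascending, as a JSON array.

Construct AC machine:
Trie (insert patterns):
  n0 'ε': a→15 b→1 c→5 d→11
  n1 'b': d→2  [P4 ends]
  n2 'bd': a→3
  n3 'bda': a→4
  n4 'bdaa': ·  [P0 ends]
  n5 'c': b→17 d→6
  n6 'cd': a→7
  n7 'cda': c→8
  n8 'cdac': c→9
  n9 'cdacc': d→10
  n10 'cdaccd': ·  [P1 ends]
  n11 'd': a→14 c→12
  n12 'dc': b→13
  n13 'dcb': ·  [P2 ends]
  n14 'da': ·  [P3 ends]
  n15 'a': b→16
  n16 'ab': ·  [P5 ends]
  n17 'cb': ·  [P6 ends]

Failure links (BFS by depth):
  fail(1) 'b': from fail(0)=0 chase 'b': 0 ⇒ 0;  out={4}∪out(0)={4}
  fail(5) 'c': from fail(0)=0 chase 'c': 0 ⇒ 0;  out=∅∪out(0)=∅
  fail(11) 'd': from fail(0)=0 chase 'd': 0 ⇒ 0;  out=∅∪out(0)=∅
  fail(15) 'a': from fail(0)=0 chase 'a': 0 ⇒ 0;  out=∅∪out(0)=∅
  fail(2) 'bd': from fail(1)=0 chase 'd': 0 ⇒ 11;  out=∅∪out(11)=∅
  fail(6) 'cd': from fail(5)=0 chase 'd': 0 ⇒ 11;  out=∅∪out(11)=∅
  fail(12) 'dc': from fail(11)=0 chase 'c': 0 ⇒ 5;  out=∅∪out(5)=∅
  fail(14) 'da': from fail(11)=0 chase 'a': 0 ⇒ 15;  out={3}∪out(15)={3}
  fail(16) 'ab': from fail(15)=0 chase 'b': 0 ⇒ 1;  out={5}∪out(1)={4,5}
  fail(17) 'cb': from fail(5)=0 chase 'b': 0 ⇒ 1;  out={6}∪out(1)={4,6}
  fail(3) 'bda': from fail(2)=11 chase 'a': 11 ⇒ 14;  out=∅∪out(14)={3}
  fail(7) 'cda': from fail(6)=11 chase 'a': 11 ⇒ 14;  out=∅∪out(14)={3}
  fail(13) 'dcb': from fail(12)=5 chase 'b': 5 ⇒ 17;  out={2}∪out(17)={2,4,6}
  fail(4) 'bdaa': from fail(3)=14 chase 'a': 14→15→0 ⇒ 15;  out={0}∪out(15)={0}
  fail(8) 'cdac': from fail(7)=14 chase 'c': 14→15→0 ⇒ 5;  out=∅∪out(5)=∅
  fail(9) 'cdacc': from fail(8)=5 chase 'c': 5→0 ⇒ 5;  out=∅∪out(5)=∅
  fail(10) 'cdaccd': from fail(9)=5 chase 'd': 5 ⇒ 6;  out={1}∪out(6)={1}

Scan:
i=0 'b': node 0→1  emit P4@[0:0]
i=1 'b': node 1→1 (fail-walked)  emit P4@[1:1]
i=2 'd': node 1→2
i=3 'a': node 2→3  emit P3@[2:3]
i=4 'a': node 3→4  emit P0@[1:4]
i=5 'b': node 4→16 (fail-walked)  emit P4@[5:5],P5@[4:5]
i=6 'a': node 16→15 (fail-walked)
i=7 'b': node 15→16  emit P4@[7:7],P5@[6:7]
i=8 'd': node 16→2 (fail-walked)
i=9 'a': node 2→3  emit P3@[8:9]
i=10 'a': node 3→4  emit P0@[7:10]
i=11 'c': node 4→5 (fail-walked)
i=12 'c': node 5→5 (fail-walked)
i=13 'd': node 5→6
i=14 'c': node 6→12 (fail-walked)
i=15 'b': node 12→13  emit P2@[13:15],P4@[15:15],P6@[14:15]
i=16 'c': node 13→5 (fail-walked)
i=17 'a': node 5→15 (fail-walked)
i=18 'c': node 15→5 (fail-walked)
i=19 'd': node 5→6
i=20 'a': node 6→7  emit P3@[19:20]
i=21 'b': node 7→16 (fail-walked)  emit P4@[21:21],P5@[20:21]
i=22 'c': node 16→5 (fail-walked)
i=23 'd': node 5→6
i=24 'c': node 6→12 (fail-walked)
i=25 'b': node 12→13  emit P2@[23:25],P4@[25:25],P6@[24:25]
i=26 'b': node 13→1 (fail-walked)  emit P4@[26:26]
i=27 'a': node 1→15 (fail-walked)
i=28 'a': node 15→15 (fail-walked)
i=29 'c': node 15→5 (fail-walked)
i=30 'd': node 5→6
i=31 'c': node 6→12 (fail-walked)
i=32 'b': node 12→13  emit P2@[30:32],P4@[32:32],P6@[31:32]
i=33 'd': node 13→2 (fail-walked)
i=34 'd': node 2→11 (fail-walked)
i=35 'b': node 11→1 (fail-walked)  emit P4@[35:35]
i=36 'd': node 1→2
i=37 'c': node 2→12 (fail-walked)
i=38 'b': node 12→13  emit P2@[36:38],P4@[38:38],P6@[37:38]
i=39 'a': node 13→15 (fail-walked)
i=40 'd': node 15→11 (fail-walked)
i=41 'c': node 11→12
i=42 'b': node 12→13  emit P2@[40:42],P4@[42:42],P6@[41:42]
i=43 'b': node 13→1 (fail-walked)  emit P4@[43:43]
i=44 'c': node 1→5 (fail-walked)
i=45 'd': node 5→6
i=46 'c': node 6→12 (fail-walked)
i=47 'c': node 12→5 (fail-walked)
i=48 'c': node 5→5 (fail-walked)
i=49 'a': node 5→15 (fail-walked)
i=50 'b': node 15→16  emit P4@[50:50],P5@[49:50]
i=51 'd': node 16→2 (fail-walked)
i=52 'c': node 2→12 (fail-walked)
i=53 'b': node 12→13  emit P2@[51:53],P4@[53:53],P6@[52:53]
i=54 'd': node 13→2 (fail-walked)
i=55 'd': node 2→11 (fail-walked)
i=56 'd': node 11→11 (fail-walked)
i=57 'b': node 11→1 (fail-walked)  emit P4@[57:57]
i=58 'd': node 1→2
i=59 'a': node 2→3  emit P3@[58:59]

All matches (sorted): [[0,4],[1,4],[3,3],[4,0],[5,4],[5,5],[7,4],[7,5],[9,3],[10,0],[15,2],[15,4],[15,6],[20,3],[21,4],[21,5],[25,2],[25,4],[25,6],[26,4],[32,2],[32,4],[32,6],[35,4],[38,2],[38,4],[38,6],[42,2],[42,4],[42,6],[43,4],[50,4],[50,5],[53,2],[53,4],[53,6],[57,4],[59,3]]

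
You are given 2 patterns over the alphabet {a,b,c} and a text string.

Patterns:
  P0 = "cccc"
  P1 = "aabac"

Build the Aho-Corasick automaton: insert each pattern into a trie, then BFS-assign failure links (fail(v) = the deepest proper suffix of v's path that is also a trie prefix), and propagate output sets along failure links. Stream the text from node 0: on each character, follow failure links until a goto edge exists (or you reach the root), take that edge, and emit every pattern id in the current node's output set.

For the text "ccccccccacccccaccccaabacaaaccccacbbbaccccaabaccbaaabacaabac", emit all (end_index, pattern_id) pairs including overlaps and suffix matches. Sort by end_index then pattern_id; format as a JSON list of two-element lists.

Construct AC machine:
Trie (insert patterns):
  n0 'ε': a→5 c→1
  n1 'c': c→2
  n2 'cc': c→3
  n3 'ccc': c→4
  n4 'cccc': ·  [P0 ends]
  n5 'a': a→6
  n6 'aa': b→7
  n7 'aab': a→8
  n8 'aaba': c→9
  n9 'aabac': ·  [P1 ends]

BFS fail/out derivation:
  fail(1) 'c': from fail(0)=0 chase 'c': 0 ⇒ 0;  out=∅∪out(0)=∅
  fail(5) 'a': from fail(0)=0 chase 'a': 0 ⇒ 0;  out=∅∪out(0)=∅
  fail(2) 'cc': from fail(1)=0 chase 'c': 0 ⇒ 1;  out=∅∪out(1)=∅
  fail(6) 'aa': from fail(5)=0 chase 'a': 0 ⇒ 5;  out=∅∪out(5)=∅
  fail(3) 'ccc': from fail(2)=1 chase 'c': 1 ⇒ 2;  out=∅∪out(2)=∅
  fail(7) 'aab': from fail(6)=5 chase 'b': 5→0 ⇒ 0;  out=∅∪out(0)=∅
  fail(4) 'cccc': from fail(3)=2 chase 'c': 2 ⇒ 3;  out={0}∪out(3)={0}
  fail(8) 'aaba': from fail(7)=0 chase 'a': 0 ⇒ 5;  out=∅∪out(5)=∅
  fail(9) 'aabac': from fail(8)=5 chase 'c': 5→0 ⇒ 1;  out={1}∪out(1)={1}

Text stream:
pos 0 'c': at 1
pos 1 'c': at 2
pos 2 'c': at 3
pos 3 'c': at 4  → match P0@[0:3]
pos 4 'c': at 4 ·f  → match P0@[1:4]
pos 5 'c': at 4 ·f  → match P0@[2:5]
pos 6 'c': at 4 ·f  → match P0@[3:6]
pos 7 'c': at 4 ·f  → match P0@[4:7]
pos 8 'a': at 5 ·f
pos 9 'c': at 1 ·f
pos 10 'c': at 2
pos 11 'c': at 3
pos 12 'c': at 4  → match P0@[9:12]
pos 13 'c': at 4 ·f  → match P0@[10:13]
pos 14 'a': at 5 ·f
pos 15 'c': at 1 ·f
pos 16 'c': at 2
pos 17 'c': at 3
pos 18 'c': at 4  → match P0@[15:18]
pos 19 'a': at 5 ·f
pos 20 'a': at 6
pos 21 'b': at 7
pos 22 'a': at 8
pos 23 'c': at 9  → match P1@[19:23]
pos 24 'a': at 5 ·f
pos 25 'a': at 6
pos 26 'a': at 6 ·f
pos 27 'c': at 1 ·f
pos 28 'c': at 2
pos 29 'c': at 3
pos 30 'c': at 4  → match P0@[27:30]
pos 31 'a': at 5 ·f
pos 32 'c': at 1 ·f
pos 33 'b': at 0 ·f
pos 34 'b': at 0
pos 35 'b': at 0
pos 36 'a': at 5
pos 37 'c': at 1 ·f
pos 38 'c': at 2
pos 39 'c': at 3
pos 40 'c': at 4  → match P0@[37:40]
pos 41 'a': at 5 ·f
pos 42 'a': at 6
pos 43 'b': at 7
pos 44 'a': at 8
pos 45 'c': at 9  → match P1@[41:45]
pos 46 'c': at 2 ·f
pos 47 'b': at 0 ·f
pos 48 'a': at 5
pos 49 'a': at 6
pos 50 'a': at 6 ·f
pos 51 'b': at 7
pos 52 'a': at 8
pos 53 'c': at 9  → match P1@[49:53]
pos 54 'a': at 5 ·f
pos 55 'a': at 6
pos 56 'b': at 7
pos 57 'a': at 8
pos 58 'c': at 9  → match P1@[54:58]

Matches: [[3,0],[4,0],[5,0],[6,0],[7,0],[12,0],[13,0],[18,0],[23,1],[30,0],[40,0],[45,1],[53,1],[58,1]]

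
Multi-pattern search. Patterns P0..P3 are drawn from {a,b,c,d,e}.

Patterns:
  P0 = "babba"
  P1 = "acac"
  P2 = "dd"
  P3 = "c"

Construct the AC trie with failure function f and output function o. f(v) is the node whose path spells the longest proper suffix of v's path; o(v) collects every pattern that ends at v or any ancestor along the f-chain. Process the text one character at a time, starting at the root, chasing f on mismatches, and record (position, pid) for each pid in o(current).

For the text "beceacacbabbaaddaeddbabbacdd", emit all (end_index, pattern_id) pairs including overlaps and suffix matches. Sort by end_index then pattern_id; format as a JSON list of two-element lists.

Construct AC machine:
Trie (insert patterns):
  n0 'ε': a→6 b→1 c→12 d→10
  n1 'b': a→2
  n2 'ba': b→3
  n3 'bab': b→4
  n4 'babb': a→5
  n5 'babba': ·  ←P0
  n6 'a': c→7
  n7 'ac': a→8
  n8 'aca': c→9
  n9 'acac': ·  ←P1
  n10 'd': d→11
  n11 'dd': ·  ←P2
  n12 'c': ·  ←P3

Failure links (BFS by depth):
  n1('b'): parent n0 fail=0; on 'b' 0 → fail=0;  out ∅∪∅=∅
  n6('a'): parent n0 fail=0; on 'a' 0 → fail=0;  out ∅∪∅=∅
  n10('d'): parent n0 fail=0; on 'd' 0 → fail=0;  out ∅∪∅=∅
  n12('c'): parent n0 fail=0; on 'c' 0 → fail=0;  out {3}∪∅={3}
  n2('ba'): parent n1 fail=0; on 'a' 0 → fail=6;  out ∅∪∅=∅
  n7('ac'): parent n6 fail=0; on 'c' 0 → fail=12;  out ∅∪{3}={3}
  n11('dd'): parent n10 fail=0; on 'd' 0 → fail=10;  out {2}∪∅={2}
  n3('bab'): parent n2 fail=6; on 'b' 6→0 → fail=1;  out ∅∪∅=∅
  n8('aca'): parent n7 fail=12; on 'a' 12→0 → fail=6;  out ∅∪∅=∅
  n4('babb'): parent n3 fail=1; on 'b' 1→0 → fail=1;  out ∅∪∅=∅
  n9('acac'): parent n8 fail=6; on 'c' 6 → fail=7;  out {1}∪{3}={1,3}
  n5('babba'): parent n4 fail=1; on 'a' 1 → fail=2;  out {0}∪∅={0}

Text stream:
pos 0 'b': at 1
pos 1 'e': at 0 (fail-walked)
pos 2 'c': at 12  ** P3@[2:2]
pos 3 'e': at 0 (fail-walked)
pos 4 'a': at 6
pos 5 'c': at 7  ** P3@[5:5]
pos 6 'a': at 8
pos 7 'c': at 9  ** P1@[4:7],P3@[7:7]
pos 8 'b': at 1 (fail-walked)
pos 9 'a': at 2
pos 10 'b': at 3
pos 11 'b': at 4
pos 12 'a': at 5  ** P0@[8:12]
pos 13 'a': at 6 (fail-walked)
pos 14 'd': at 10 (fail-walked)
pos 15 'd': at 11  ** P2@[14:15]
pos 16 'a': at 6 (fail-walked)
pos 17 'e': at 0 (fail-walked)
pos 18 'd': at 10
pos 19 'd': at 11  ** P2@[18:19]
pos 20 'b': at 1 (fail-walked)
pos 21 'a': at 2
pos 22 'b': at 3
pos 23 'b': at 4
pos 24 'a': at 5  ** P0@[20:24]
pos 25 'c': at 7 (fail-walked)  ** P3@[25:25]
pos 26 'd': at 10 (fail-walked)
pos 27 'd': at 11  ** P2@[26:27]

Matches: [[2,3],[5,3],[7,1],[7,3],[12,0],[15,2],[19,2],[24,0],[25,3],[27,2]]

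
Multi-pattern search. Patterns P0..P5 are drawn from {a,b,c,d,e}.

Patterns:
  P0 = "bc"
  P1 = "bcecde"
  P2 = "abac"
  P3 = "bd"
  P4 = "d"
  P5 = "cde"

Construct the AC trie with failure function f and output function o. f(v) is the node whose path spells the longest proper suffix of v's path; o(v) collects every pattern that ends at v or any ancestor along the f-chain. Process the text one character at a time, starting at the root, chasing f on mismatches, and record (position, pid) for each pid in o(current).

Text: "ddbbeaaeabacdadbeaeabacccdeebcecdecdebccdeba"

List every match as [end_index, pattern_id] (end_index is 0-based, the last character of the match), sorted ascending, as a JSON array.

Build:
Trie (insert patterns):
  n0 'ε': a→7 b→1 c→13 d→12
  n1 'b': c→2 d→11
  n2 'bc': e→3  [P0 ends]
  n3 'bce': c→4
  n4 'bcec': d→5
  n5 'bcecd': e→6
  n6 'bcecde': ·  [P1 ends]
  n7 'a': b→8
  n8 'ab': a→9
  n9 'aba': c→10
  n10 'abac': ·  [P2 ends]
  n11 'bd': ·  [P3 ends]
  n12 'd': ·  [P4 ends]
  n13 'c': d→14
  n14 'cd': e→15
  n15 'cde': ·  [P5 ends]

BFS fail/out derivation:
  fail(1) 'b': from fail(0)=0 chase 'b': 0 ⇒ 0;  out=∅∪out(0)=∅
  fail(7) 'a': from fail(0)=0 chase 'a': 0 ⇒ 0;  out=∅∪out(0)=∅
  fail(12) 'd': from fail(0)=0 chase 'd': 0 ⇒ 0;  out={4}∪out(0)={4}
  fail(13) 'c': from fail(0)=0 chase 'c': 0 ⇒ 0;  out=∅∪out(0)=∅
  fail(2) 'bc': from fail(1)=0 chase 'c': 0 ⇒ 13;  out={0}∪out(13)={0}
  fail(8) 'ab': from fail(7)=0 chase 'b': 0 ⇒ 1;  out=∅∪out(1)=∅
  fail(11) 'bd': from fail(1)=0 chase 'd': 0 ⇒ 12;  out={3}∪out(12)={3,4}
  fail(14) 'cd': from fail(13)=0 chase 'd': 0 ⇒ 12;  out=∅∪out(12)={4}
  fail(3) 'bce': from fail(2)=13 chase 'e': 13→0 ⇒ 0;  out=∅∪out(0)=∅
  fail(9) 'aba': from fail(8)=1 chase 'a': 1→0 ⇒ 7;  out=∅∪out(7)=∅
  fail(15) 'cde': from fail(14)=12 chase 'e': 12→0 ⇒ 0;  out={5}∪out(0)={5}
  fail(4) 'bcec': from fail(3)=0 chase 'c': 0 ⇒ 13;  out=∅∪out(13)=∅
  fail(10) 'abac': from fail(9)=7 chase 'c': 7→0 ⇒ 13;  out={2}∪out(13)={2}
  fail(5) 'bcecd': from fail(4)=13 chase 'd': 13 ⇒ 14;  out=∅∪out(14)={4}
  fail(6) 'bcecde': from fail(5)=14 chase 'e': 14 ⇒ 15;  out={1}∪out(15)={1,5}

Scan:
i=0 'd': node 0→12  → match P4@[0:0]
i=1 'd': node 12→12 (via fail)  → match P4@[1:1]
i=2 'b': node 12→1 (via fail)
i=3 'b': node 1→1 (via fail)
i=4 'e': node 1→0 (via fail)
i=5 'a': node 0→7
i=6 'a': node 7→7 (via fail)
i=7 'e': node 7→0 (via fail)
i=8 'a': node 0→7
i=9 'b': node 7→8
i=10 'a': node 8→9
i=11 'c': node 9→10  → match P2@[8:11]
i=12 'd': node 10→14 (via fail)  → match P4@[12:12]
i=13 'a': node 14→7 (via fail)
i=14 'd': node 7→12 (via fail)  → match P4@[14:14]
i=15 'b': node 12→1 (via fail)
i=16 'e': node 1→0 (via fail)
i=17 'a': node 0→7
i=18 'e': node 7→0 (via fail)
i=19 'a': node 0→7
i=20 'b': node 7→8
i=21 'a': node 8→9
i=22 'c': node 9→10  → match P2@[19:22]
i=23 'c': node 10→13 (via fail)
i=24 'c': node 13→13 (via fail)
i=25 'd': node 13→14  → match P4@[25:25]
i=26 'e': node 14→15  → match P5@[24:26]
i=27 'e': node 15→0 (via fail)
i=28 'b': node 0→1
i=29 'c': node 1→2  → match P0@[28:29]
i=30 'e': node 2→3
i=31 'c': node 3→4
i=32 'd': node 4→5  → match P4@[32:32]
i=33 'e': node 5→6  → match P1@[28:33],P5@[31:33]
i=34 'c': node 6→13 (via fail)
i=35 'd': node 13→14  → match P4@[35:35]
i=36 'e': node 14→15  → match P5@[34:36]
i=37 'b': node 15→1 (via fail)
i=38 'c': node 1→2  → match P0@[37:38]
i=39 'c': node 2→13 (via fail)
i=40 'd': node 13→14  → match P4@[40:40]
i=41 'e': node 14→15  → match P5@[39:41]
i=42 'b': node 15→1 (via fail)
i=43 'a': node 1→7 (via fail)

Result: [[0,4],[1,4],[11,2],[12,4],[14,4],[22,2],[25,4],[26,5],[29,0],[32,4],[33,1],[33,5],[35,4],[36,5],[38,0],[40,4],[41,5]]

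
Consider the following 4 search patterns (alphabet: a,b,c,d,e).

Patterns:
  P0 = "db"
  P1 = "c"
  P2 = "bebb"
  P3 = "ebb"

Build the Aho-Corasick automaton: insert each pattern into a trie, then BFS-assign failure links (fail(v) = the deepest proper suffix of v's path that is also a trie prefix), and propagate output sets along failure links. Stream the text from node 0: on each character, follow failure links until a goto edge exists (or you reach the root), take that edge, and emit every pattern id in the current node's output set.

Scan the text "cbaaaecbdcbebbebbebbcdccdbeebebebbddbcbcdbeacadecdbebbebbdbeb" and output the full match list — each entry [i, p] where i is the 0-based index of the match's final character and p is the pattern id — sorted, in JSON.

Build automaton:
Trie (insert patterns):
  n0 'ε': b→4 c→3 d→1 e→8
  n1 'd': b→2
  n2 'db': ·  ←P0
  n3 'c': ·  ←P1
  n4 'b': e→5
  n5 'be': b→6
  n6 'beb': b→7
  n7 'bebb': ·  ←P2
  n8 'e': b→9
  n9 'eb': b→10
  n10 'ebb': ·  ←P3

BFS fail/out derivation:
  n1('d'): parent n0 fail=0; on 'd' 0 → fail=0;  out ∅∪∅=∅
  n3('c'): parent n0 fail=0; on 'c' 0 → fail=0;  out {1}∪∅={1}
  n4('b'): parent n0 fail=0; on 'b' 0 → fail=0;  out ∅∪∅=∅
  n8('e'): parent n0 fail=0; on 'e' 0 → fail=0;  out ∅∪∅=∅
  n2('db'): parent n1 fail=0; on 'b' 0 → fail=4;  out {0}∪∅={0}
  n5('be'): parent n4 fail=0; on 'e' 0 → fail=8;  out ∅∪∅=∅
  n9('eb'): parent n8 fail=0; on 'b' 0 → fail=4;  out ∅∪∅=∅
  n6('beb'): parent n5 fail=8; on 'b' 8 → fail=9;  out ∅∪∅=∅
  n10('ebb'): parent n9 fail=4; on 'b' 4→0 → fail=4;  out {3}∪∅={3}
  n7('bebb'): parent n6 fail=9; on 'b' 9 → fail=10;  out {2}∪{3}={2,3}

Run:
[0] read 'c'  n0⇒n3  emit P1@[0:0]
[1] read 'b'  n3⇒n4 (fail-walked)
[2] read 'a'  n4⇒n0 (fail-walked)
[3] read 'a'  n0⇒n0
[4] read 'a'  n0⇒n0
[5] read 'e'  n0⇒n8
[6] read 'c'  n8⇒n3 (fail-walked)  emit P1@[6:6]
[7] read 'b'  n3⇒n4 (fail-walked)
[8] read 'd'  n4⇒n1 (fail-walked)
[9] read 'c'  n1⇒n3 (fail-walked)  emit P1@[9:9]
[10] read 'b'  n3⇒n4 (fail-walked)
[11] read 'e'  n4⇒n5
[12] read 'b'  n5⇒n6
[13] read 'b'  n6⇒n7  emit P2@[10:13],P3@[11:13]
[14] read 'e'  n7⇒n5 (fail-walked)
[15] read 'b'  n5⇒n6
[16] read 'b'  n6⇒n7  emit P2@[13:16],P3@[14:16]
[17] read 'e'  n7⇒n5 (fail-walked)
[18] read 'b'  n5⇒n6
[19] read 'b'  n6⇒n7  emit P2@[16:19],P3@[17:19]
[20] read 'c'  n7⇒n3 (fail-walked)  emit P1@[20:20]
[21] read 'd'  n3⇒n1 (fail-walked)
[22] read 'c'  n1⇒n3 (fail-walked)  emit P1@[22:22]
[23] read 'c'  n3⇒n3 (fail-walked)  emit P1@[23:23]
[24] read 'd'  n3⇒n1 (fail-walked)
[25] read 'b'  n1⇒n2  emit P0@[24:25]
[26] read 'e'  n2⇒n5 (fail-walked)
[27] read 'e'  n5⇒n8 (fail-walked)
[28] read 'b'  n8⇒n9
[29] read 'e'  n9⇒n5 (fail-walked)
[30] read 'b'  n5⇒n6
[31] read 'e'  n6⇒n5 (fail-walked)
[32] read 'b'  n5⇒n6
[33] read 'b'  n6⇒n7  emit P2@[30:33],P3@[31:33]
[34] read 'd'  n7⇒n1 (fail-walked)
[35] read 'd'  n1⇒n1 (fail-walked)
[36] read 'b'  n1⇒n2  emit P0@[35:36]
[37] read 'c'  n2⇒n3 (fail-walked)  emit P1@[37:37]
[38] read 'b'  n3⇒n4 (fail-walked)
[39] read 'c'  n4⇒n3 (fail-walked)  emit P1@[39:39]
[40] read 'd'  n3⇒n1 (fail-walked)
[41] read 'b'  n1⇒n2  emit P0@[40:41]
[42] read 'e'  n2⇒n5 (fail-walked)
[43] read 'a'  n5⇒n0 (fail-walked)
[44] read 'c'  n0⇒n3  emit P1@[44:44]
[45] read 'a'  n3⇒n0 (fail-walked)
[46] read 'd'  n0⇒n1
[47] read 'e'  n1⇒n8 (fail-walked)
[48] read 'c'  n8⇒n3 (fail-walked)  emit P1@[48:48]
[49] read 'd'  n3⇒n1 (fail-walked)
[50] read 'b'  n1⇒n2  emit P0@[49:50]
[51] read 'e'  n2⇒n5 (fail-walked)
[52] read 'b'  n5⇒n6
[53] read 'b'  n6⇒n7  emit P2@[50:53],P3@[51:53]
[54] read 'e'  n7⇒n5 (fail-walked)
[55] read 'b'  n5⇒n6
[56] read 'b'  n6⇒n7  emit P2@[53:56],P3@[54:56]
[57] read 'd'  n7⇒n1 (fail-walked)
[58] read 'b'  n1⇒n2  emit P0@[57:58]
[59] read 'e'  n2⇒n5 (fail-walked)
[60] read 'b'  n5⇒n6

Result: [[0,1],[6,1],[9,1],[13,2],[13,3],[16,2],[16,3],[19,2],[19,3],[20,1],[22,1],[23,1],[25,0],[33,2],[33,3],[36,0],[37,1],[39,1],[41,0],[44,1],[48,1],[50,0],[53,2],[53,3],[56,2],[56,3],[58,0]]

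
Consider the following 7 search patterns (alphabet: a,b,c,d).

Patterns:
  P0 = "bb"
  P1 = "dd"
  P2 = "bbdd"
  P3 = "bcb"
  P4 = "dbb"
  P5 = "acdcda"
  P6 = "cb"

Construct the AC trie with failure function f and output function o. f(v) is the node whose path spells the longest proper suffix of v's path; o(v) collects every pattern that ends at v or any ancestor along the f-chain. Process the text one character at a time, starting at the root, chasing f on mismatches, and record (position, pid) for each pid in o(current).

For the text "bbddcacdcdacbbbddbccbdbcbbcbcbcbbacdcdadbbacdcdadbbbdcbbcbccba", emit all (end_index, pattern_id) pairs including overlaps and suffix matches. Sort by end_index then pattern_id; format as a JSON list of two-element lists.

Construct AC machine:
Trie nodes:
  0='ε' goto a→11 b→1 c→17 d→3
  1='b' goto b→2 c→7
  2='bb' goto d→5  [P0 ends]
  3='d' goto b→9 d→4
  4='dd' goto ·  [P1 ends]
  5='bbd' goto d→6
  6='bbdd' goto ·  [P2 ends]
  7='bc' goto b→8
  8='bcb' goto ·  [P3 ends]
  9='db' goto b→10
  10='dbb' goto ·  [P4 ends]
  11='a' goto c→12
  12='ac' goto d→13
  13='acd' goto c→14
  14='acdc' goto d→15
  15='acdcd' goto a→16
  16='acdcda' goto ·  [P5 ends]
  17='c' goto b→18
  18='cb' goto ·  [P6 ends]

BFS fail/out derivation:
  fail(1) 'b': from fail(0)=0 chase 'b': 0 ⇒ 0;  out=∅∪out(0)=∅
  fail(3) 'd': from fail(0)=0 chase 'd': 0 ⇒ 0;  out=∅∪out(0)=∅
  fail(11) 'a': from fail(0)=0 chase 'a': 0 ⇒ 0;  out=∅∪out(0)=∅
  fail(17) 'c': from fail(0)=0 chase 'c': 0 ⇒ 0;  out=∅∪out(0)=∅
  fail(2) 'bb': from fail(1)=0 chase 'b': 0 ⇒ 1;  out={0}∪out(1)={0}
  fail(4) 'dd': from fail(3)=0 chase 'd': 0 ⇒ 3;  out={1}∪out(3)={1}
  fail(7) 'bc': from fail(1)=0 chase 'c': 0 ⇒ 17;  out=∅∪out(17)=∅
  fail(9) 'db': from fail(3)=0 chase 'b': 0 ⇒ 1;  out=∅∪out(1)=∅
  fail(12) 'ac': from fail(11)=0 chase 'c': 0 ⇒ 17;  out=∅∪out(17)=∅
  fail(18) 'cb': from fail(17)=0 chase 'b': 0 ⇒ 1;  out={6}∪out(1)={6}
  fail(5) 'bbd': from fail(2)=1 chase 'd': 1→0 ⇒ 3;  out=∅∪out(3)=∅
  fail(8) 'bcb': from fail(7)=17 chase 'b': 17 ⇒ 18;  out={3}∪out(18)={3,6}
  fail(10) 'dbb': from fail(9)=1 chase 'b': 1 ⇒ 2;  out={4}∪out(2)={0,4}
  fail(13) 'acd': from fail(12)=17 chase 'd': 17→0 ⇒ 3;  out=∅∪out(3)=∅
  fail(6) 'bbdd': from fail(5)=3 chase 'd': 3 ⇒ 4;  out={2}∪out(4)={1,2}
  fail(14) 'acdc': from fail(13)=3 chase 'c': 3→0 ⇒ 17;  out=∅∪out(17)=∅
  fail(15) 'acdcd': from fail(14)=17 chase 'd': 17→0 ⇒ 3;  out=∅∪out(3)=∅
  fail(16) 'acdcda': from fail(15)=3 chase 'a': 3→0 ⇒ 11;  out={5}∪out(11)={5}

Scan:
pos 0 'b': at 1
pos 1 'b': at 2  emit P0@[0:1]
pos 2 'd': at 5
pos 3 'd': at 6  emit P1@[2:3],P2@[0:3]
pos 4 'c': at 17 (via fail)
pos 5 'a': at 11 (via fail)
pos 6 'c': at 12
pos 7 'd': at 13
pos 8 'c': at 14
pos 9 'd': at 15
pos 10 'a': at 16  emit P5@[5:10]
pos 11 'c': at 12 (via fail)
pos 12 'b': at 18 (via fail)  emit P6@[11:12]
pos 13 'b': at 2 (via fail)  emit P0@[12:13]
pos 14 'b': at 2 (via fail)  emit P0@[13:14]
pos 15 'd': at 5
pos 16 'd': at 6  emit P1@[15:16],P2@[13:16]
pos 17 'b': at 9 (via fail)
pos 18 'c': at 7 (via fail)
pos 19 'c': at 17 (via fail)
pos 20 'b': at 18  emit P6@[19:20]
pos 21 'd': at 3 (via fail)
pos 22 'b': at 9
pos 23 'c': at 7 (via fail)
pos 24 'b': at 8  emit P3@[22:24],P6@[23:24]
pos 25 'b': at 2 (via fail)  emit P0@[24:25]
pos 26 'c': at 7 (via fail)
pos 27 'b': at 8  emit P3@[25:27],P6@[26:27]
pos 28 'c': at 7 (via fail)
pos 29 'b': at 8  emit P3@[27:29],P6@[28:29]
pos 30 'c': at 7 (via fail)
pos 31 'b': at 8  emit P3@[29:31],P6@[30:31]
pos 32 'b': at 2 (via fail)  emit P0@[31:32]
pos 33 'a': at 11 (via fail)
pos 34 'c': at 12
pos 35 'd': at 13
pos 36 'c': at 14
pos 37 'd': at 15
pos 38 'a': at 16  emit P5@[33:38]
pos 39 'd': at 3 (via fail)
pos 40 'b': at 9
pos 41 'b': at 10  emit P0@[40:41],P4@[39:41]
pos 42 'a': at 11 (via fail)
pos 43 'c': at 12
pos 44 'd': at 13
pos 45 'c': at 14
pos 46 'd': at 15
pos 47 'a': at 16  emit P5@[42:47]
pos 48 'd': at 3 (via fail)
pos 49 'b': at 9
pos 50 'b': at 10  emit P0@[49:50],P4@[48:50]
pos 51 'b': at 2 (via fail)  emit P0@[50:51]
pos 52 'd': at 5
pos 53 'c': at 17 (via fail)
pos 54 'b': at 18  emit P6@[53:54]
pos 55 'b': at 2 (via fail)  emit P0@[54:55]
pos 56 'c': at 7 (via fail)
pos 57 'b': at 8  emit P3@[55:57],P6@[56:57]
pos 58 'c': at 7 (via fail)
pos 59 'c': at 17 (via fail)
pos 60 'b': at 18  emit P6@[59:60]
pos 61 'a': at 11 (via fail)

All matches (sorted): [[1,0],[3,1],[3,2],[10,5],[12,6],[13,0],[14,0],[16,1],[16,2],[20,6],[24,3],[24,6],[25,0],[27,3],[27,6],[29,3],[29,6],[31,3],[31,6],[32,0],[38,5],[41,0],[41,4],[47,5],[50,0],[50,4],[51,0],[54,6],[55,0],[57,3],[57,6],[60,6]]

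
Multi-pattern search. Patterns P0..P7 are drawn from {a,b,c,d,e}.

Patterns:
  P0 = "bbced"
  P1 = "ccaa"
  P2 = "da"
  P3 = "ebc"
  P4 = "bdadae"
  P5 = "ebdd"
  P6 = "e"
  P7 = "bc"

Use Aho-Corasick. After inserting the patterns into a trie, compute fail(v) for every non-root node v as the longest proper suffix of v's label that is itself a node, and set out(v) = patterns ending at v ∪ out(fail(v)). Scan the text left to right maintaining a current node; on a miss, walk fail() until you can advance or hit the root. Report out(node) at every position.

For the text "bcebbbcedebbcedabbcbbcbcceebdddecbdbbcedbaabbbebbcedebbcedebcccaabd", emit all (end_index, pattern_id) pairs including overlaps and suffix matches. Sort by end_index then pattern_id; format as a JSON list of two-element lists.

Build automaton:
Trie nodes:
  0='ε' goto b→1 c→6 d→10 e→12
  1='b' goto b→2 c→22 d→15
  2='bb' goto c→3
  3='bbc' goto e→4
  4='bbce' goto d→5
  5='bbced' goto ·  [P0 ends]
  6='c' goto c→7
  7='cc' goto a→8
  8='cca' goto a→9
  9='ccaa' goto ·  [P1 ends]
  10='d' goto a→11
  11='da' goto ·  [P2 ends]
  12='e' goto b→13  [P6 ends]
  13='eb' goto c→14 d→20
  14='ebc' goto ·  [P3 ends]
  15='bd' goto a→16
  16='bda' goto d→17
  17='bdad' goto a→18
  18='bdada' goto e→19
  19='bdadae' goto ·  [P4 ends]
  20='ebd' goto d→21
  21='ebdd' goto ·  [P5 ends]
  22='bc' goto ·  [P7 ends]

Failure links (BFS by depth):
  n1('b'): parent n0 fail=0; on 'b' 0 → fail=0;  out ∅∪∅=∅
  n6('c'): parent n0 fail=0; on 'c' 0 → fail=0;  out ∅∪∅=∅
  n10('d'): parent n0 fail=0; on 'd' 0 → fail=0;  out ∅∪∅=∅
  n12('e'): parent n0 fail=0; on 'e' 0 → fail=0;  out {6}∪∅={6}
  n2('bb'): parent n1 fail=0; on 'b' 0 → fail=1;  out ∅∪∅=∅
  n7('cc'): parent n6 fail=0; on 'c' 0 → fail=6;  out ∅∪∅=∅
  n11('da'): parent n10 fail=0; on 'a' 0 → fail=0;  out {2}∪∅={2}
  n13('eb'): parent n12 fail=0; on 'b' 0 → fail=1;  out ∅∪∅=∅
  n15('bd'): parent n1 fail=0; on 'd' 0 → fail=10;  out ∅∪∅=∅
  n22('bc'): parent n1 fail=0; on 'c' 0 → fail=6;  out {7}∪∅={7}
  n3('bbc'): parent n2 fail=1; on 'c' 1 → fail=22;  out ∅∪{7}={7}
  n8('cca'): parent n7 fail=6; on 'a' 6→0 → fail=0;  out ∅∪∅=∅
  n14('ebc'): parent n13 fail=1; on 'c' 1 → fail=22;  out {3}∪{7}={3,7}
  n16('bda'): parent n15 fail=10; on 'a' 10 → fail=11;  out ∅∪{2}={2}
  n20('ebd'): parent n13 fail=1; on 'd' 1 → fail=15;  out ∅∪∅=∅
  n4('bbce'): parent n3 fail=22; on 'e' 22→6→0 → fail=12;  out ∅∪{6}={6}
  n9('ccaa'): parent n8 fail=0; on 'a' 0 → fail=0;  out {1}∪∅={1}
  n17('bdad'): parent n16 fail=11; on 'd' 11→0 → fail=10;  out ∅∪∅=∅
  n21('ebdd'): parent n20 fail=15; on 'd' 15→10→0 → fail=10;  out {5}∪∅={5}
  n5('bbced'): parent n4 fail=12; on 'd' 12→0 → fail=10;  out {0}∪∅={0}
  n18('bdada'): parent n17 fail=10; on 'a' 10 → fail=11;  out ∅∪{2}={2}
  n19('bdadae'): parent n18 fail=11; on 'e' 11→0 → fail=12;  out {4}∪{6}={4,6}

Run:
i=0 'b': node 0→1
i=1 'c': node 1→22  → match P7@[0:1]
i=2 'e': node 22→12 (via fail)  → match P6@[2:2]
i=3 'b': node 12→13
i=4 'b': node 13→2 (via fail)
i=5 'b': node 2→2 (via fail)
i=6 'c': node 2→3  → match P7@[5:6]
i=7 'e': node 3→4  → match P6@[7:7]
i=8 'd': node 4→5  → match P0@[4:8]
i=9 'e': node 5→12 (via fail)  → match P6@[9:9]
i=10 'b': node 12→13
i=11 'b': node 13→2 (via fail)
i=12 'c': node 2→3  → match P7@[11:12]
i=13 'e': node 3→4  → match P6@[13:13]
i=14 'd': node 4→5  → match P0@[10:14]
i=15 'a': node 5→11 (via fail)  → match P2@[14:15]
i=16 'b': node 11→1 (via fail)
i=17 'b': node 1→2
i=18 'c': node 2→3  → match P7@[17:18]
i=19 'b': node 3→1 (via fail)
i=20 'b': node 1→2
i=21 'c': node 2→3  → match P7@[20:21]
i=22 'b': node 3→1 (via fail)
i=23 'c': node 1→22  → match P7@[22:23]
i=24 'c': node 22→7 (via fail)
i=25 'e': node 7→12 (via fail)  → match P6@[25:25]
i=26 'e': node 12→12 (via fail)  → match P6@[26:26]
i=27 'b': node 12→13
i=28 'd': node 13→20
i=29 'd': node 20→21  → match P5@[26:29]
i=30 'd': node 21→10 (via fail)
i=31 'e': node 10→12 (via fail)  → match P6@[31:31]
i=32 'c': node 12→6 (via fail)
i=33 'b': node 6→1 (via fail)
i=34 'd': node 1→15
i=35 'b': node 15→1 (via fail)
i=36 'b': node 1→2
i=37 'c': node 2→3  → match P7@[36:37]
i=38 'e': node 3→4  → match P6@[38:38]
i=39 'd': node 4→5  → match P0@[35:39]
i=40 'b': node 5→1 (via fail)
i=41 'a': node 1→0 (via fail)
i=42 'a': node 0→0
i=43 'b': node 0→1
i=44 'b': node 1→2
i=45 'b': node 2→2 (via fail)
i=46 'e': node 2→12 (via fail)  → match P6@[46:46]
i=47 'b': node 12→13
i=48 'b': node 13→2 (via fail)
i=49 'c': node 2→3  → match P7@[48:49]
i=50 'e': node 3→4  → match P6@[50:50]
i=51 'd': node 4→5  → match P0@[47:51]
i=52 'e': node 5→12 (via fail)  → match P6@[52:52]
i=53 'b': node 12→13
i=54 'b': node 13→2 (via fail)
i=55 'c': node 2→3  → match P7@[54:55]
i=56 'e': node 3→4  → match P6@[56:56]
i=57 'd': node 4→5  → match P0@[53:57]
i=58 'e': node 5→12 (via fail)  → match P6@[58:58]
i=59 'b': node 12→13
i=60 'c': node 13→14  → match P3@[58:60],P7@[59:60]
i=61 'c': node 14→7 (via fail)
i=62 'c': node 7→7 (via fail)
i=63 'a': node 7→8
i=64 'a': node 8→9  → match P1@[61:64]
i=65 'b': node 9→1 (via fail)
i=66 'd': node 1→15

All matches (sorted): [[1,7],[2,6],[6,7],[7,6],[8,0],[9,6],[12,7],[13,6],[14,0],[15,2],[18,7],[21,7],[23,7],[25,6],[26,6],[29,5],[31,6],[37,7],[38,6],[39,0],[46,6],[49,7],[50,6],[51,0],[52,6],[55,7],[56,6],[57,0],[58,6],[60,3],[60,7],[64,1]]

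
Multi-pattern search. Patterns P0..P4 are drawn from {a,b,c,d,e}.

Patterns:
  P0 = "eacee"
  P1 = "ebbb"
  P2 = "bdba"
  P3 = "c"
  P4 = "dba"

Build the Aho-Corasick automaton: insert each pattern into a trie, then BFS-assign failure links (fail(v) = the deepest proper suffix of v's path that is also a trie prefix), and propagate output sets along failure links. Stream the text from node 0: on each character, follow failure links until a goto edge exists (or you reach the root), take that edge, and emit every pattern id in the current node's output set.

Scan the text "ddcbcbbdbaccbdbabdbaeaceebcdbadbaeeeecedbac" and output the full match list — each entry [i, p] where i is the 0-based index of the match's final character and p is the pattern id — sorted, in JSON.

Build:
Trie (insert patterns):
  0='ε' goto b→9 c→13 d→14 e→1
  1='e' goto a→2 b→6
  2='ea' goto c→3
  3='eac' goto e→4
  4='eace' goto e→5
  5='eacee' goto ·  [P0 ends]
  6='eb' goto b→7
  7='ebb' goto b→8
  8='ebbb' goto ·  [P1 ends]
  9='b' goto d→10
  10='bd' goto b→11
  11='bdb' goto a→12
  12='bdba' goto ·  [P2 ends]
  13='c' goto ·  [P3 ends]
  14='d' goto b→15
  15='db' goto a→16
  16='dba' goto ·  [P4 ends]

Failure links (BFS by depth):
  fail(1) 'e': from fail(0)=0 chase 'e': 0 ⇒ 0;  out=∅∪out(0)=∅
  fail(9) 'b': from fail(0)=0 chase 'b': 0 ⇒ 0;  out=∅∪out(0)=∅
  fail(13) 'c': from fail(0)=0 chase 'c': 0 ⇒ 0;  out={3}∪out(0)={3}
  fail(14) 'd': from fail(0)=0 chase 'd': 0 ⇒ 0;  out=∅∪out(0)=∅
  fail(2) 'ea': from fail(1)=0 chase 'a': 0 ⇒ 0;  out=∅∪out(0)=∅
  fail(6) 'eb': from fail(1)=0 chase 'b': 0 ⇒ 9;  out=∅∪out(9)=∅
  fail(10) 'bd': from fail(9)=0 chase 'd': 0 ⇒ 14;  out=∅∪out(14)=∅
  fail(15) 'db': from fail(14)=0 chase 'b': 0 ⇒ 9;  out=∅∪out(9)=∅
  fail(3) 'eac': from fail(2)=0 chase 'c': 0 ⇒ 13;  out=∅∪out(13)={3}
  fail(7) 'ebb': from fail(6)=9 chase 'b': 9→0 ⇒ 9;  out=∅∪out(9)=∅
  fail(11) 'bdb': from fail(10)=14 chase 'b': 14 ⇒ 15;  out=∅∪out(15)=∅
  fail(16) 'dba': from fail(15)=9 chase 'a': 9→0 ⇒ 0;  out={4}∪out(0)={4}
  fail(4) 'eace': from fail(3)=13 chase 'e': 13→0 ⇒ 1;  out=∅∪out(1)=∅
  fail(8) 'ebbb': from fail(7)=9 chase 'b': 9→0 ⇒ 9;  out={1}∪out(9)={1}
  fail(12) 'bdba': from fail(11)=15 chase 'a': 15 ⇒ 16;  out={2}∪out(16)={2,4}
  fail(5) 'eacee': from fail(4)=1 chase 'e': 1→0 ⇒ 1;  out={0}∪out(1)={0}

Run:
pos 0 'd': at 14
pos 1 'd': at 14 (fail-walked)
pos 2 'c': at 13 (fail-walked)  emit P3@[2:2]
pos 3 'b': at 9 (fail-walked)
pos 4 'c': at 13 (fail-walked)  emit P3@[4:4]
pos 5 'b': at 9 (fail-walked)
pos 6 'b': at 9 (fail-walked)
pos 7 'd': at 10
pos 8 'b': at 11
pos 9 'a': at 12  emit P2@[6:9],P4@[7:9]
pos 10 'c': at 13 (fail-walked)  emit P3@[10:10]
pos 11 'c': at 13 (fail-walked)  emit P3@[11:11]
pos 12 'b': at 9 (fail-walked)
pos 13 'd': at 10
pos 14 'b': at 11
pos 15 'a': at 12  emit P2@[12:15],P4@[13:15]
pos 16 'b': at 9 (fail-walked)
pos 17 'd': at 10
pos 18 'b': at 11
pos 19 'a': at 12  emit P2@[16:19],P4@[17:19]
pos 20 'e': at 1 (fail-walked)
pos 21 'a': at 2
pos 22 'c': at 3  emit P3@[22:22]
pos 23 'e': at 4
pos 24 'e': at 5  emit P0@[20:24]
pos 25 'b': at 6 (fail-walked)
pos 26 'c': at 13 (fail-walked)  emit P3@[26:26]
pos 27 'd': at 14 (fail-walked)
pos 28 'b': at 15
pos 29 'a': at 16  emit P4@[27:29]
pos 30 'd': at 14 (fail-walked)
pos 31 'b': at 15
pos 32 'a': at 16  emit P4@[30:32]
pos 33 'e': at 1 (fail-walked)
pos 34 'e': at 1 (fail-walked)
pos 35 'e': at 1 (fail-walked)
pos 36 'e': at 1 (fail-walked)
pos 37 'c': at 13 (fail-walked)  emit P3@[37:37]
pos 38 'e': at 1 (fail-walked)
pos 39 'd': at 14 (fail-walked)
pos 40 'b': at 15
pos 41 'a': at 16  emit P4@[39:41]
pos 42 'c': at 13 (fail-walked)  emit P3@[42:42]

All matches (sorted): [[2,3],[4,3],[9,2],[9,4],[10,3],[11,3],[15,2],[15,4],[19,2],[19,4],[22,3],[24,0],[26,3],[29,4],[32,4],[37,3],[41,4],[42,3]]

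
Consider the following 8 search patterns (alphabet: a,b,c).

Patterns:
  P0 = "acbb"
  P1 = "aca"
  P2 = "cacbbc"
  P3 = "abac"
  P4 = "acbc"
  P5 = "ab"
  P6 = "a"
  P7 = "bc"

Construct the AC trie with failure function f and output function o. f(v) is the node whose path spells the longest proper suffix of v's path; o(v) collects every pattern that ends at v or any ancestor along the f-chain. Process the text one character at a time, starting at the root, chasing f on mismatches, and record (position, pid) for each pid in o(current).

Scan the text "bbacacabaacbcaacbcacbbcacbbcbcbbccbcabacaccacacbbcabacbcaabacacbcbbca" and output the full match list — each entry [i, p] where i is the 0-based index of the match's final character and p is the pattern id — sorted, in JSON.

Construct AC machine:
Trie (insert patterns):
  n0 'ε': a→1 b→16 c→6
  n1 'a': b→12 c→2  [P6 ends]
  n2 'ac': a→5 b→3
  n3 'acb': b→4 c→15
  n4 'acbb': ·  [P0 ends]
  n5 'aca': ·  [P1 ends]
  n6 'c': a→7
  n7 'ca': c→8
  n8 'cac': b→9
  n9 'cacb': b→10
  n10 'cacbb': c→11
  n11 'cacbbc': ·  [P2 ends]
  n12 'ab': a→13  [P5 ends]
  n13 'aba': c→14
  n14 'abac': ·  [P3 ends]
  n15 'acbc': ·  [P4 ends]
  n16 'b': c→17
  n17 'bc': ·  [P7 ends]

Failure links (BFS by depth):
  n1('a'): parent n0 fail=0; on 'a' 0 → fail=0;  out {6}∪∅={6}
  n6('c'): parent n0 fail=0; on 'c' 0 → fail=0;  out ∅∪∅=∅
  n16('b'): parent n0 fail=0; on 'b' 0 → fail=0;  out ∅∪∅=∅
  n2('ac'): parent n1 fail=0; on 'c' 0 → fail=6;  out ∅∪∅=∅
  n7('ca'): parent n6 fail=0; on 'a' 0 → fail=1;  out ∅∪{6}={6}
  n12('ab'): parent n1 fail=0; on 'b' 0 → fail=16;  out {5}∪∅={5}
  n17('bc'): parent n16 fail=0; on 'c' 0 → fail=6;  out {7}∪∅={7}
  n3('acb'): parent n2 fail=6; on 'b' 6→0 → fail=16;  out ∅∪∅=∅
  n5('aca'): parent n2 fail=6; on 'a' 6 → fail=7;  out {1}∪{6}={1,6}
  n8('cac'): parent n7 fail=1; on 'c' 1 → fail=2;  out ∅∪∅=∅
  n13('aba'): parent n12 fail=16; on 'a' 16→0 → fail=1;  out ∅∪{6}={6}
  n4('acbb'): parent n3 fail=16; on 'b' 16→0 → fail=16;  out {0}∪∅={0}
  n9('cacb'): parent n8 fail=2; on 'b' 2 → fail=3;  out ∅∪∅=∅
  n14('abac'): parent n13 fail=1; on 'c' 1 → fail=2;  out {3}∪∅={3}
  n15('acbc'): parent n3 fail=16; on 'c' 16 → fail=17;  out {4}∪{7}={4,7}
  n10('cacbb'): parent n9 fail=3; on 'b' 3 → fail=4;  out ∅∪{0}={0}
  n11('cacbbc'): parent n10 fail=4; on 'c' 4→16 → fail=17;  out {2}∪{7}={2,7}

Run:
i=0 'b': node 0→16
i=1 'b': node 16→16 (fail-walked)
i=2 'a': node 16→1 (fail-walked)  ** P6@[2:2]
i=3 'c': node 1→2
i=4 'a': node 2→5  ** P1@[2:4],P6@[4:4]
i=5 'c': node 5→8 (fail-walked)
i=6 'a': node 8→5 (fail-walked)  ** P1@[4:6],P6@[6:6]
i=7 'b': node 5→12 (fail-walked)  ** P5@[6:7]
i=8 'a': node 12→13  ** P6@[8:8]
i=9 'a': node 13→1 (fail-walked)  ** P6@[9:9]
i=10 'c': node 1→2
i=11 'b': node 2→3
i=12 'c': node 3→15  ** P4@[9:12],P7@[11:12]
i=13 'a': node 15→7 (fail-walked)  ** P6@[13:13]
i=14 'a': node 7→1 (fail-walked)  ** P6@[14:14]
i=15 'c': node 1→2
i=16 'b': node 2→3
i=17 'c': node 3→15  ** P4@[14:17],P7@[16:17]
i=18 'a': node 15→7 (fail-walked)  ** P6@[18:18]
i=19 'c': node 7→8
i=20 'b': node 8→9
i=21 'b': node 9→10  ** P0@[18:21]
i=22 'c': node 10→11  ** P2@[17:22],P7@[21:22]
i=23 'a': node 11→7 (fail-walked)  ** P6@[23:23]
i=24 'c': node 7→8
i=25 'b': node 8→9
i=26 'b': node 9→10  ** P0@[23:26]
i=27 'c': node 10→11  ** P2@[22:27],P7@[26:27]
i=28 'b': node 11→16 (fail-walked)
i=29 'c': node 16→17  ** P7@[28:29]
i=30 'b': node 17→16 (fail-walked)
i=31 'b': node 16→16 (fail-walked)
i=32 'c': node 16→17  ** P7@[31:32]
i=33 'c': node 17→6 (fail-walked)
i=34 'b': node 6→16 (fail-walked)
i=35 'c': node 16→17  ** P7@[34:35]
i=36 'a': node 17→7 (fail-walked)  ** P6@[36:36]
i=37 'b': node 7→12 (fail-walked)  ** P5@[36:37]
i=38 'a': node 12→13  ** P6@[38:38]
i=39 'c': node 13→14  ** P3@[36:39]
i=40 'a': node 14→5 (fail-walked)  ** P1@[38:40],P6@[40:40]
i=41 'c': node 5→8 (fail-walked)
i=42 'c': node 8→6 (fail-walked)
i=43 'a': node 6→7  ** P6@[43:43]
i=44 'c': node 7→8
i=45 'a': node 8→5 (fail-walked)  ** P1@[43:45],P6@[45:45]
i=46 'c': node 5→8 (fail-walked)
i=47 'b': node 8→9
i=48 'b': node 9→10  ** P0@[45:48]
i=49 'c': node 10→11  ** P2@[44:49],P7@[48:49]
i=50 'a': node 11→7 (fail-walked)  ** P6@[50:50]
i=51 'b': node 7→12 (fail-walked)  ** P5@[50:51]
i=52 'a': node 12→13  ** P6@[52:52]
i=53 'c': node 13→14  ** P3@[50:53]
i=54 'b': node 14→3 (fail-walked)
i=55 'c': node 3→15  ** P4@[52:55],P7@[54:55]
i=56 'a': node 15→7 (fail-walked)  ** P6@[56:56]
i=57 'a': node 7→1 (fail-walked)  ** P6@[57:57]
i=58 'b': node 1→12  ** P5@[57:58]
i=59 'a': node 12→13  ** P6@[59:59]
i=60 'c': node 13→14  ** P3@[57:60]
i=61 'a': node 14→5 (fail-walked)  ** P1@[59:61],P6@[61:61]
i=62 'c': node 5→8 (fail-walked)
i=63 'b': node 8→9
i=64 'c': node 9→15 (fail-walked)  ** P4@[61:64],P7@[63:64]
i=65 'b': node 15→16 (fail-walked)
i=66 'b': node 16→16 (fail-walked)
i=67 'c': node 16→17  ** P7@[66:67]
i=68 'a': node 17→7 (fail-walked)  ** P6@[68:68]

All matches (sorted): [[2,6],[4,1],[4,6],[6,1],[6,6],[7,5],[8,6],[9,6],[12,4],[12,7],[13,6],[14,6],[17,4],[17,7],[18,6],[21,0],[22,2],[22,7],[23,6],[26,0],[27,2],[27,7],[29,7],[32,7],[35,7],[36,6],[37,5],[38,6],[39,3],[40,1],[40,6],[43,6],[45,1],[45,6],[48,0],[49,2],[49,7],[50,6],[51,5],[52,6],[53,3],[55,4],[55,7],[56,6],[57,6],[58,5],[59,6],[60,3],[61,1],[61,6],[64,4],[64,7],[67,7],[68,6]]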